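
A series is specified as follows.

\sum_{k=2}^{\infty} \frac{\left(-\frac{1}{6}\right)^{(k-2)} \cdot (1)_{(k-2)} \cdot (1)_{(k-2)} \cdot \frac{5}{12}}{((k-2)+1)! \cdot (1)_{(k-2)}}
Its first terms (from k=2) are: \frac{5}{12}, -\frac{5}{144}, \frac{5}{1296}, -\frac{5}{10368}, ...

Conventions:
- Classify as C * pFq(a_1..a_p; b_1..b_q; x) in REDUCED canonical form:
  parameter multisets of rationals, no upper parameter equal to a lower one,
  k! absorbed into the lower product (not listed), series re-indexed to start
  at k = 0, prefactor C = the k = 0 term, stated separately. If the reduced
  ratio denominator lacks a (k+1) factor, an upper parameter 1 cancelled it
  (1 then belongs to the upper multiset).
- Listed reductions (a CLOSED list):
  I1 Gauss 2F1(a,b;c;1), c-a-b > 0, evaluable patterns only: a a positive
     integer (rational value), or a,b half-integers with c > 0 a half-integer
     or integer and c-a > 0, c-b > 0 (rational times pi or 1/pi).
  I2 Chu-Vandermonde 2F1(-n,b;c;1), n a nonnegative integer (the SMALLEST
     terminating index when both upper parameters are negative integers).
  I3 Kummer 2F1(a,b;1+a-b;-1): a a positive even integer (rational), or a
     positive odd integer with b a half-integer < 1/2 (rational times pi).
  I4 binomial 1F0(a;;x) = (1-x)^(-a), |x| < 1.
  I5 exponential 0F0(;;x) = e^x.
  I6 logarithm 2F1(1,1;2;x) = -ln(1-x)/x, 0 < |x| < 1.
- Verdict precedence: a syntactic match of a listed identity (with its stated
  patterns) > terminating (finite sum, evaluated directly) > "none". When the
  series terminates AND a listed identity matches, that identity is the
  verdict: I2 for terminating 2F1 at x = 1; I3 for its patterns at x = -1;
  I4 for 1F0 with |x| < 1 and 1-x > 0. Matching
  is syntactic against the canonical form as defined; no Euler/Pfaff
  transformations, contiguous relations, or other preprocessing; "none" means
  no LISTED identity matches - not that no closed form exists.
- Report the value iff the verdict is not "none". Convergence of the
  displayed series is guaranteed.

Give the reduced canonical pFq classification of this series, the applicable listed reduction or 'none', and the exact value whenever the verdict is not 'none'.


Reduced: x = -\frac{1}{6}, 2F1, upper = {1, 1}, lower = {2}, C = \frac{5}{12}. Verdict: the logarithmic series (I6) applies (the logarithm: parameters (1,1;2), x = -\frac{1}{6}). Exact value: \frac{5}{2} \cdot \ln\left(\frac{7}{6}\right).

Key step: t_0 being \frac{5}{12}, the denominator's factorial ratio (C = 5/12, x = -1/6) is a lower Pochhammer.
Step ratio: r(k) = -\frac{1}{6} * (k+1) (k+1) / [(k+2) (k+1)] - rational in k. x = -\frac{1}{6}; t_0 = \frac{5}{12}; negate the roots.


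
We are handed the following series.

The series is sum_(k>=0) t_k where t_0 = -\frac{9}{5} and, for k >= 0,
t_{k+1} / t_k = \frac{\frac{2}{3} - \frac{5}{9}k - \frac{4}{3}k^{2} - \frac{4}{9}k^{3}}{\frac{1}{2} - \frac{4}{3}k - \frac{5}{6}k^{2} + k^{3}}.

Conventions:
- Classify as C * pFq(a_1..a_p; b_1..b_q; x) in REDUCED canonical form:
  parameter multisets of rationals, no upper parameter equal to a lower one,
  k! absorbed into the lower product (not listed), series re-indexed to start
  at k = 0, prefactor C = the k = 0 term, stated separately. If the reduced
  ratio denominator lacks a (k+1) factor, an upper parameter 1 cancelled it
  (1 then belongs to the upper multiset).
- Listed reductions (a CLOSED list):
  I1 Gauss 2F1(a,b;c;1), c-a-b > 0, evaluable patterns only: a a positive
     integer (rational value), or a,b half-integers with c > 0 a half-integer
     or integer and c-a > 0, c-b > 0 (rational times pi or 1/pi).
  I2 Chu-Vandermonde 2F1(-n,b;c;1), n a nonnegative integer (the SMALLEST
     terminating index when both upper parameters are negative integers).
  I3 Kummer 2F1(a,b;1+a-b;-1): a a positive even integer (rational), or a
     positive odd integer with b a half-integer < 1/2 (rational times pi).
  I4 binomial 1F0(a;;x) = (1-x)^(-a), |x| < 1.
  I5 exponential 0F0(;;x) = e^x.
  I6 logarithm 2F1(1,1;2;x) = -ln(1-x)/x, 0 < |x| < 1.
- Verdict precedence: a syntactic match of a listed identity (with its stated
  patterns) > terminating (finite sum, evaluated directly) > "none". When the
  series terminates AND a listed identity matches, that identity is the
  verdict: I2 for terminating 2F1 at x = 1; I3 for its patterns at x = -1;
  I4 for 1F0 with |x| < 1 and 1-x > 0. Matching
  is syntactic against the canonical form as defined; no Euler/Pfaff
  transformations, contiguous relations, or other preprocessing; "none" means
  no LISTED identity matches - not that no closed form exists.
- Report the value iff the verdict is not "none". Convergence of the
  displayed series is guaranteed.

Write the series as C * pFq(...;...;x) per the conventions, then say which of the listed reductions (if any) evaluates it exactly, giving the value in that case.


Prefactor -\frac{9}{5}, argument -\frac{4}{9}: 3F2 with upper {-\frac{1}{2}, \frac{3}{2}, 2} over lower {-\frac{3}{2}, -\frac{1}{3}}. Verdict: none. No listed pattern accepts 3F2(-\frac{1}{2}, \frac{3}{2}, 2; -\frac{3}{2}, -\frac{1}{3}; -\frac{4}{9}).

The tell: from the first term -\frac{9}{5}: the expanded ratio factors over Q; prefactor -9/5, roots give parameters.
Step ratio: r(k) = -\frac{4}{9} * (k-\frac{1}{2}) (k+\frac{3}{2}) (k+2) / [(k-\frac{3}{2}) (k-\frac{1}{3}) (k+1)] - rational; roots negated = parameters, x = -\frac{4}{9}, C = -\frac{9}{5}.


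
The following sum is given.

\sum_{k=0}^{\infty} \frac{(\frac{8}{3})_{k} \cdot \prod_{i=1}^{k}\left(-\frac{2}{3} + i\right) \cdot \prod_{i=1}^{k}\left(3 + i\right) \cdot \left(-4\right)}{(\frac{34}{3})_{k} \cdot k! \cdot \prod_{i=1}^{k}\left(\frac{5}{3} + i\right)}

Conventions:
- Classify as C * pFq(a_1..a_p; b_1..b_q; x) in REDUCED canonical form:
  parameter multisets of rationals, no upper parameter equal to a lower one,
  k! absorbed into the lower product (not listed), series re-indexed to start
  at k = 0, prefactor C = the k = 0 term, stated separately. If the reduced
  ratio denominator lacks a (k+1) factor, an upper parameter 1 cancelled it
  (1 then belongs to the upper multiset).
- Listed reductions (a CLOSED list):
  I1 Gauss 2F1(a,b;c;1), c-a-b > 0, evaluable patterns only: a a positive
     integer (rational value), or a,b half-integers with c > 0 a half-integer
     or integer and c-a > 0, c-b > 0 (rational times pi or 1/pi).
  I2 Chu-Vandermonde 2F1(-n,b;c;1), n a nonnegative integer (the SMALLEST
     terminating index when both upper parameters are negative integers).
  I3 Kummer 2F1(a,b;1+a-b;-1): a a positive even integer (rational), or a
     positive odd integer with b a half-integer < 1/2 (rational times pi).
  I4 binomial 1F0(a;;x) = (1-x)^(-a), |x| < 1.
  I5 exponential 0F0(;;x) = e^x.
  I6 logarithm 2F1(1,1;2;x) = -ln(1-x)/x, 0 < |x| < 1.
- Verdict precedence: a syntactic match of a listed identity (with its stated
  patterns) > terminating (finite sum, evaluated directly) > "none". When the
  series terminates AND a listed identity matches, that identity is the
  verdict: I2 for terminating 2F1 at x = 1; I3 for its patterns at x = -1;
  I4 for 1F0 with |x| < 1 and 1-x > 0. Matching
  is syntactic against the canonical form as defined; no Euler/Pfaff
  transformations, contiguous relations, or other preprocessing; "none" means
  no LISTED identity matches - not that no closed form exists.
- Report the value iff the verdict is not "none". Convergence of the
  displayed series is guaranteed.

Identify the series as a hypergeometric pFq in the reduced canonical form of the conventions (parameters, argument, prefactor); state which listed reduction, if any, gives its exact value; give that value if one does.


Key step: x = 1 and the running product (C = -4) telescopes to a rising factorial.
Ratio: r(k) = 1 * (k+\frac{1}{3}) (k+4) / [(k+\frac{34}{3}) (k+1)] - rational; roots negated = parameters, x = 1, C = -4.

Canonical form: C = -4 times 2F1 with upper {\frac{1}{3}, 4}, lower {\frac{34}{3}}, x = 1. Verdict at x = 1: Gauss (I1, integer-parameter pattern) matches (x = 1: the Gamma ratio telescopes since c-a-b = 7 > 0 and a = 4 in Z>0). Hence: -\frac{3410}{729}.


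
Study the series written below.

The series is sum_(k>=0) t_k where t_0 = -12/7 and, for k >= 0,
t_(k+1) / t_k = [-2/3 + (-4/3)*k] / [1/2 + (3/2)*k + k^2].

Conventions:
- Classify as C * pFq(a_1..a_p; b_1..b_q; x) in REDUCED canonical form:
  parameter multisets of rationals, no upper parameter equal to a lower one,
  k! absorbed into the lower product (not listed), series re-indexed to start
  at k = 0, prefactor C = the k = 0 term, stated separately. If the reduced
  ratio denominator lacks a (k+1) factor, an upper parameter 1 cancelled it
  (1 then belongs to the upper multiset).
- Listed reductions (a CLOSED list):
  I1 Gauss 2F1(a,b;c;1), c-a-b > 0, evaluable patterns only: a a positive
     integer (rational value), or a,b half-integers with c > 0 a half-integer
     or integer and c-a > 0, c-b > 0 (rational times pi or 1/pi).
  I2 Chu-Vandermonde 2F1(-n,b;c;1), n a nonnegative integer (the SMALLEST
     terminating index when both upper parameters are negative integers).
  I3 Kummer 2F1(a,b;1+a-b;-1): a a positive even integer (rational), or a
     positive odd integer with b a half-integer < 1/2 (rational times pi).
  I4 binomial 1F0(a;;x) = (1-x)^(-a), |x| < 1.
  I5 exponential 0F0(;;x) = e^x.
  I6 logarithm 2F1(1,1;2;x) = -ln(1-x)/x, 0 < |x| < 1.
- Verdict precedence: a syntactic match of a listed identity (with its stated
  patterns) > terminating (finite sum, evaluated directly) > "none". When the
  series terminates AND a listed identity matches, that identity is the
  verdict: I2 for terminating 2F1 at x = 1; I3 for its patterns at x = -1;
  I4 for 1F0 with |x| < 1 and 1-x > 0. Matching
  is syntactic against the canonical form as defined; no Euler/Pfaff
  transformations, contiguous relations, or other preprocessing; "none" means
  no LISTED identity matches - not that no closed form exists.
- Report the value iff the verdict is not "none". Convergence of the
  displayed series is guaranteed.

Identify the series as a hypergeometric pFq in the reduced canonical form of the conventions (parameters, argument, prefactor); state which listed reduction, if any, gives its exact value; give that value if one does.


Reduced: x = -4/3, 0F0, upper = {-}, lower = {-}, C = -12/7. Verdict: this is exponential (I5) (the 0F0 exponential series at x = -4/3). Hence: (-12/7) * e^(-4/3).

The tell: with t_0 = -12/7, cancel k + 1/2 from the displayed ratio first; then C = -12/7.
Step ratio: r(k) = (-4/3) * 1 / [(k+1)] - poly over poly, x = (-4/3) from leading terms; C = -12/7 at k = 0.


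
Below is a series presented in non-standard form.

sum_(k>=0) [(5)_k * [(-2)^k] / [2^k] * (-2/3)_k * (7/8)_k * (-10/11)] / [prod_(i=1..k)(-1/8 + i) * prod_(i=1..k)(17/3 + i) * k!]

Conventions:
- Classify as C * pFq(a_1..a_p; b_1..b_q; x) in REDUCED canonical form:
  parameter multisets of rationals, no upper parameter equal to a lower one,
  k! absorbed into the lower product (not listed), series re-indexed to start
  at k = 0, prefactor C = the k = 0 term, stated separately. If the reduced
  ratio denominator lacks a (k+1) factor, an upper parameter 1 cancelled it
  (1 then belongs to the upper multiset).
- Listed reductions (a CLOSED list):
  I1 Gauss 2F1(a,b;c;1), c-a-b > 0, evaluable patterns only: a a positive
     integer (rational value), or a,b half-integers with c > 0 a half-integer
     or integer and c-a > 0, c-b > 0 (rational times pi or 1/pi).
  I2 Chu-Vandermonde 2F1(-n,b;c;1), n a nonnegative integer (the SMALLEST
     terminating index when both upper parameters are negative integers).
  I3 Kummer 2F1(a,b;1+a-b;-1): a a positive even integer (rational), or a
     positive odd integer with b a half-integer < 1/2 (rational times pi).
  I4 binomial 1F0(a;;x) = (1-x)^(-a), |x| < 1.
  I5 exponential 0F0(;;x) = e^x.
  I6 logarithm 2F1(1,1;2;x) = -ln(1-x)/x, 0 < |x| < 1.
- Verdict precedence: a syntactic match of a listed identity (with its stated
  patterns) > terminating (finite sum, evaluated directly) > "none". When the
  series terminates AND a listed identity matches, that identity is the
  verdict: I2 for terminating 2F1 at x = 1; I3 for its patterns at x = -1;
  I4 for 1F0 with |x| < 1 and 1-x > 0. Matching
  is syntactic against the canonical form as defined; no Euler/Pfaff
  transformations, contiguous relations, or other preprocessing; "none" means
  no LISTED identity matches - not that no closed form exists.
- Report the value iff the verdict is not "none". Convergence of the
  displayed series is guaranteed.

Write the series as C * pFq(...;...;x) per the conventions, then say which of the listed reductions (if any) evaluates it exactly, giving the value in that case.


The series (x = -1) is 2F1: upper {-2/3, 5}, lower {20/3}, prefactor -10/11. Verdict: none. No listed pattern accepts 2F1(-2/3, 5; 20/3; -1).

Key observation: t_0 = -10/11 here, and the lower running product (prefactor -10/11) is a rising factorial.
Term ratio: r(k) = (-1) * (k-2/3) (k+5) / [(k+20/3) (k+1)] - rational in k, leading ratio (-1); with t_0 = -10/11, classification follows.


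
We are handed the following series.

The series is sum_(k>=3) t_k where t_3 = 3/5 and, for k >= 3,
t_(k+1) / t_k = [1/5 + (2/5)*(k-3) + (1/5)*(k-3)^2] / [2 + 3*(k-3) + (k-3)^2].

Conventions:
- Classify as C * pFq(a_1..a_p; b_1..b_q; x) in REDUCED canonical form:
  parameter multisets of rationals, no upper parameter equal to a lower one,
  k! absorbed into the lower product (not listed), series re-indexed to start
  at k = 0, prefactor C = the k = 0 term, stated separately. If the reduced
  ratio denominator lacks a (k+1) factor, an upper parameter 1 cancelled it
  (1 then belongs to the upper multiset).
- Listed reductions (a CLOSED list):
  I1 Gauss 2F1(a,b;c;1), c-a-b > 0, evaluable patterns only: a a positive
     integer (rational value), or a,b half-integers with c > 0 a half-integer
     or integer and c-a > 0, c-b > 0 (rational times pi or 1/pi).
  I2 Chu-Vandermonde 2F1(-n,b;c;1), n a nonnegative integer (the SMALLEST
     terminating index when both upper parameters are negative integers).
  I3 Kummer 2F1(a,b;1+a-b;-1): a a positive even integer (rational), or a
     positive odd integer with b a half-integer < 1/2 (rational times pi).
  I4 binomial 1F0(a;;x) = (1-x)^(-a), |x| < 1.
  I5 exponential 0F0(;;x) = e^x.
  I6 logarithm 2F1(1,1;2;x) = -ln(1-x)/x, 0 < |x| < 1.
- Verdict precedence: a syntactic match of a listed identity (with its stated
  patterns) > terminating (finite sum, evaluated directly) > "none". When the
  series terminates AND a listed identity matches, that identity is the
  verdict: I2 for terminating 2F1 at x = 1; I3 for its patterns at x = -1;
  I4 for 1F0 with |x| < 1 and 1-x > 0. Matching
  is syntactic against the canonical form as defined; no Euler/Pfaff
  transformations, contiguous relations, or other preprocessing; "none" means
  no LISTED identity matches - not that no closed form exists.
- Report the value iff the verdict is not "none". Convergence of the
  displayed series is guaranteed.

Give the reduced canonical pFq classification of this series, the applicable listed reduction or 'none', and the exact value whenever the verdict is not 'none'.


x = 1/5 here; the reduced form reads 2F1, upper {1, 1}, lower {2}, C = 3/5. Verdict: the logarithmic series (I6) applies (the logarithm: parameters (1,1;2), x = 1/5). Value: (-3) * ln(4/5).

Key observation: x = (1/5) and factor the ratio over Q (C = 3/5, x = 1/5): negated roots = parameters.
Term ratio: r(k) = (1/5) * (k+1) (k+1) / [(k+2) (k+1)] - rational in k. x = (1/5); t_0 = 3/5; negate the roots.


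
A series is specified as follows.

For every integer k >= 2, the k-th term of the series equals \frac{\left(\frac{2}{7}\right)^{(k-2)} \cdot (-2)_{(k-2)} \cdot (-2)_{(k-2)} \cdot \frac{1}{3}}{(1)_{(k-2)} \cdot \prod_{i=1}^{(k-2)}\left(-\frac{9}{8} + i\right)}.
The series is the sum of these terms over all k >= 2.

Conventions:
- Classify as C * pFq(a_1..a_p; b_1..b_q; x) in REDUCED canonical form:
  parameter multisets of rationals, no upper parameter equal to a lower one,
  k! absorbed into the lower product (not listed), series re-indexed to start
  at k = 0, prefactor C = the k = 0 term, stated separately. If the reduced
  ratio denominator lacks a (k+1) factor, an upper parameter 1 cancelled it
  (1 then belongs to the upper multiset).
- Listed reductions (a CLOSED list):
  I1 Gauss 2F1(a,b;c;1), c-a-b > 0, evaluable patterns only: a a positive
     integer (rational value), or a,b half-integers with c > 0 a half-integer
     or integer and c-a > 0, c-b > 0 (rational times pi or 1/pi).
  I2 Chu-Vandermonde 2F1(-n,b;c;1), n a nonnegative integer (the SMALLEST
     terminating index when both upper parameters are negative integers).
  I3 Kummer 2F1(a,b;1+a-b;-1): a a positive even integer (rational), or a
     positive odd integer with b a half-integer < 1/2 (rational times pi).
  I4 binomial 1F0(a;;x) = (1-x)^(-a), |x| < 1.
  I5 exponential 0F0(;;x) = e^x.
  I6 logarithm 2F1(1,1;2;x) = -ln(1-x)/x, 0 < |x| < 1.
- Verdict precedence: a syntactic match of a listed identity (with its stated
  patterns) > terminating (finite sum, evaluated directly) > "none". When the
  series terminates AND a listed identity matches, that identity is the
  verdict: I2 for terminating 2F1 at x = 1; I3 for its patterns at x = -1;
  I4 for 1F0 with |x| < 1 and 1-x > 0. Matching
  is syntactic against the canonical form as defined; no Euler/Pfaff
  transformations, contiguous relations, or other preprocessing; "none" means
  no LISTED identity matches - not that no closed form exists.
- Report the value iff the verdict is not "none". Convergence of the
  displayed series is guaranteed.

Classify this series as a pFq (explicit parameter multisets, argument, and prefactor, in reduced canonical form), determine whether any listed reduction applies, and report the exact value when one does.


With C = \frac{1}{3}: the canonical form is 2F1(-2, -2; -\frac{1}{8}; \frac{2}{7}). Verdict: terminating at k = 2: the factor (-2)_k kills every later term; summing the 3 survivors is exact. Hence: -\frac{3305}{1029}.

Key step: t_0 = \frac{1}{3} here, and (1)_k (C = 1/3, x = 2/7) is k! itself.
Term ratio: r(k) = \frac{2}{7} * (k-2) (k-2) / [(k-\frac{1}{8}) (k+1)] - poly over poly, x = \frac{2}{7} from leading terms; C = \frac{1}{3} at k = 0.


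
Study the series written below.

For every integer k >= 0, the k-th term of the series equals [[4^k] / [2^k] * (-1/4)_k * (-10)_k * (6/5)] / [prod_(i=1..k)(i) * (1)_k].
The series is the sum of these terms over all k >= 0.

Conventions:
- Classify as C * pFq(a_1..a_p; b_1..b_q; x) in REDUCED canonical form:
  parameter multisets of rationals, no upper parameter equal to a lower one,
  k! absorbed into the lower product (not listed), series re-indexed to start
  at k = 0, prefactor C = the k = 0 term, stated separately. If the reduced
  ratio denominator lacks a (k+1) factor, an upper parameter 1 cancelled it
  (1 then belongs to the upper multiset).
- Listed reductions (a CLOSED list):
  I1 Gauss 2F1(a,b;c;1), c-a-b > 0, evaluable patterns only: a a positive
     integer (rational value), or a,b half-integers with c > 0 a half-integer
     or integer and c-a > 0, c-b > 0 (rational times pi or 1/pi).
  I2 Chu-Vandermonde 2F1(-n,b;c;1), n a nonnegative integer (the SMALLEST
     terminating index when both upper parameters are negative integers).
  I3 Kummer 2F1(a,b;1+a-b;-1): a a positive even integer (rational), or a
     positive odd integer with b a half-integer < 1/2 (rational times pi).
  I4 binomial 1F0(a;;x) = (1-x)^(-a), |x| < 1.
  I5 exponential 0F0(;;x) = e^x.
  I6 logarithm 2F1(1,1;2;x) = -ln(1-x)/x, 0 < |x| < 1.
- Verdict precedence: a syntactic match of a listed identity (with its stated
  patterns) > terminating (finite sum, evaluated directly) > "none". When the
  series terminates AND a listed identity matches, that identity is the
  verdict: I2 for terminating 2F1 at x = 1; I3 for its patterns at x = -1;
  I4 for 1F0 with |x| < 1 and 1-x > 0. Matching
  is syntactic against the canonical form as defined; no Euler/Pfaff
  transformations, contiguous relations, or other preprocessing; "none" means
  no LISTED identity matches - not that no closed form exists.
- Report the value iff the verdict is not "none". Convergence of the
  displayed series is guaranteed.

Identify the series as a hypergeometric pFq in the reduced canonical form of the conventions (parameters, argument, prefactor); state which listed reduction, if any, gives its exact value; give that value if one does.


The tell: x = 2 and the lower running product (prefactor 6/5) is a rising factorial.
Step ratio: r(k) = 2 * (k-10) (k-1/4) / [(k+1) (k+1)] - poly over poly, x = 2 from leading terms; C = 6/5 at k = 0.

At argument 2: a 2F1 with upper {-10, -1/4}, lower {1}, scaled by C = 6/5. Verdict: terminating - upper parameter -10 makes this a finite sum (last index 10), evaluated exactly. Hence: 370773/131072.


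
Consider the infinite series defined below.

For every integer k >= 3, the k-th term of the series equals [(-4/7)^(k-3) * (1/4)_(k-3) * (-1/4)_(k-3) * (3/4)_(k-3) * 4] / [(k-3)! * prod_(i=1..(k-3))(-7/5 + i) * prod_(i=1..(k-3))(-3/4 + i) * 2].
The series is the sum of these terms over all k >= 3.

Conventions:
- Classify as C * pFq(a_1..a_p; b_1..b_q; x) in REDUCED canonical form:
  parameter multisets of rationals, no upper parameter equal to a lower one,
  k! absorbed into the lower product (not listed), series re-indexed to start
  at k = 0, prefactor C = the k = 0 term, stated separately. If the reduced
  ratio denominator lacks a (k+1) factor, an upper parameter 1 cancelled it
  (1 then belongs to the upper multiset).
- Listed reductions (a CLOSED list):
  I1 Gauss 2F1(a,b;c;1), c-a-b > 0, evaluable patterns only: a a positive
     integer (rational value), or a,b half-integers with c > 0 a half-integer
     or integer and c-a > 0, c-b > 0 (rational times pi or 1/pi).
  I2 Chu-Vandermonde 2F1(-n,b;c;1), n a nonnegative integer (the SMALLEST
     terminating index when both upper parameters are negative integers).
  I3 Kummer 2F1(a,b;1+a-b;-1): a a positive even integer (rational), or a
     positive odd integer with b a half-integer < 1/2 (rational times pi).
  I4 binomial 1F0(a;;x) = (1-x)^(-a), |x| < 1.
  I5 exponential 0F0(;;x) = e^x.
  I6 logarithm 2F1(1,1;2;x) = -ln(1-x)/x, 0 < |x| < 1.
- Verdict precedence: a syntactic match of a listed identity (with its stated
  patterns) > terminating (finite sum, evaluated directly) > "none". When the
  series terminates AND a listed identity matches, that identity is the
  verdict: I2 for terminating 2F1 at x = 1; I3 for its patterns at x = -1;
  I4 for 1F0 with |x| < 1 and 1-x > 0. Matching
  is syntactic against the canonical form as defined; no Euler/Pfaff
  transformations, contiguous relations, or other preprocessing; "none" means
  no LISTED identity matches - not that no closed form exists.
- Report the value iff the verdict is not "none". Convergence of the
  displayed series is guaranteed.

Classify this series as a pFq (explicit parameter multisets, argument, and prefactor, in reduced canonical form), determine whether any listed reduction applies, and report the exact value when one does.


With C = 2: the canonical form is 2F1(-1/4, 3/4; -2/5; -4/7). Verdict: none. No listed pattern accepts 2F1(-1/4, 3/4; -2/5; -4/7).

Key observation: from the first term 2: the constant factors (C = 2, x = -4/7) combine into one prefactor.
Term ratio: r(k) = (-4/7) * (k-1/4) (k+3/4) / [(k-2/5) (k+1)] - poly over poly, x = (-4/7) from leading terms; C = 2 at k = 0.


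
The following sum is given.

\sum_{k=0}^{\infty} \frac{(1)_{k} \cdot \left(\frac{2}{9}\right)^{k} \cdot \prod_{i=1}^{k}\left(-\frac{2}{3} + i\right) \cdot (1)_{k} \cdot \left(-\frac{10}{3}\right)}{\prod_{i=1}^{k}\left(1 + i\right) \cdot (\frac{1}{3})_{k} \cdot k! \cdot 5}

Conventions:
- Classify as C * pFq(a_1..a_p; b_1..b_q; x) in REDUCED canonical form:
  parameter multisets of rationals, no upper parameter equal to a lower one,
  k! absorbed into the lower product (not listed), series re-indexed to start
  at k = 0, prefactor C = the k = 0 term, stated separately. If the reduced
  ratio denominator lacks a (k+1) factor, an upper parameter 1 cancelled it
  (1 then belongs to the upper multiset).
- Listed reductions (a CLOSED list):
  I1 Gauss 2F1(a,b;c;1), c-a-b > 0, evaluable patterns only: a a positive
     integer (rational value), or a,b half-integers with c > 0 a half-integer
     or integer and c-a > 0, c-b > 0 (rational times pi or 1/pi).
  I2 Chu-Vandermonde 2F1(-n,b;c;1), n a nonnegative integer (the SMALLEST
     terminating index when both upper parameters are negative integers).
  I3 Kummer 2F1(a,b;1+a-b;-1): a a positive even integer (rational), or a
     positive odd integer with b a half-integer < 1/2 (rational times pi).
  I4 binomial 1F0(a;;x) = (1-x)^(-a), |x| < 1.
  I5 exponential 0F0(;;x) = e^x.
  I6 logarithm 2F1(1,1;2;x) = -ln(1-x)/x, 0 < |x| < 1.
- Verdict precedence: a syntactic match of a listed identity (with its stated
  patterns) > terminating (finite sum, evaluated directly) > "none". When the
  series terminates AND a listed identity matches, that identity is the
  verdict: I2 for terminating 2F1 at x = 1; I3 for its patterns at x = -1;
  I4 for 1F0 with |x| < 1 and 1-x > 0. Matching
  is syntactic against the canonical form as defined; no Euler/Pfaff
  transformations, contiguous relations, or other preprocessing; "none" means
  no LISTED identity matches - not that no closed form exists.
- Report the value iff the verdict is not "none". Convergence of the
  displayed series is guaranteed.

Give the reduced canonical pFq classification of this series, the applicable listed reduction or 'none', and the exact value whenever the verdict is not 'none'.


This is -\frac{2}{3} * 2F1(1, 1; 2; \frac{2}{9}) in reduced canonical form. Verdict: this is logarithm (I6) (the logarithm: parameters (1,1;2), x = \frac{2}{9}). Its exact value is 3 \cdot \ln\left(\frac{7}{9}\right).

Key observation: from the first term -\frac{2}{3}: the constant factors (C = -2/3) combine into one prefactor.
Ratio: r(k) = \frac{2}{9} * (k+1) (k+1) / [(k+2) (k+1)] ; factor over Q: parameters, x = \frac{2}{9}, and C = -\frac{2}{3}.


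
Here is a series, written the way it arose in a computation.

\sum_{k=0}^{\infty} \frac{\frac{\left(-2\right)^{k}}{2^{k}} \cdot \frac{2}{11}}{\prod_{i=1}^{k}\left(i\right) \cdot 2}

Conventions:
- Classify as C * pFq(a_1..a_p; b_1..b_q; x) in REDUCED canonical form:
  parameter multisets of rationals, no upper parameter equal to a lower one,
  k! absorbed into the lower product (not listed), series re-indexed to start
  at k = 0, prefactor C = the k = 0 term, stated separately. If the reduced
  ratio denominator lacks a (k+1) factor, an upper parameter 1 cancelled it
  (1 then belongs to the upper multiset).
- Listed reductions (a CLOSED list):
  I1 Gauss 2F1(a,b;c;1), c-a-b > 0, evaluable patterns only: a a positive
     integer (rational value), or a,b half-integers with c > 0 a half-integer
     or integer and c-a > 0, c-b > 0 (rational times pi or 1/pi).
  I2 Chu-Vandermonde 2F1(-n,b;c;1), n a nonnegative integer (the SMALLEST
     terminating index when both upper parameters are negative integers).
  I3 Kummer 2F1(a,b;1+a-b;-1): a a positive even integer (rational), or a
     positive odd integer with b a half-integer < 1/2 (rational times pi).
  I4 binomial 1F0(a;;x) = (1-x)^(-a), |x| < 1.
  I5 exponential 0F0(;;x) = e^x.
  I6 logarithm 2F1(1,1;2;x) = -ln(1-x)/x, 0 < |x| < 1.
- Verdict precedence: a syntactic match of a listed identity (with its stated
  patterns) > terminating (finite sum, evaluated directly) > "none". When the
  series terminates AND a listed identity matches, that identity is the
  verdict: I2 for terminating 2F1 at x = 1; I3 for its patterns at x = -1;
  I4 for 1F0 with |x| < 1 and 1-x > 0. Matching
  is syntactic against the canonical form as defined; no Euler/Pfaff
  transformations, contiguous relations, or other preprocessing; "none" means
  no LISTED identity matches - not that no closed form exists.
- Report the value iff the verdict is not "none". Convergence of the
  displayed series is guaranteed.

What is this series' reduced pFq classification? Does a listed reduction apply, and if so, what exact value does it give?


Structural cue: with t_0 = \frac{1}{11}, the product of the first k integers (C = 1/11, x = -1) is k!.
Term ratio: r(k) = -1 * 1 / [(k+1)] - rational; roots negated = parameters, x = -1, C = \frac{1}{11}.

x = -1 here; the reduced form reads 0F0, upper {-}, lower {-}, C = \frac{1}{11}. Verdict: the exponential series (I5) matches (the 0F0 exponential series at x = -1). Hence: \frac{1}{11} \cdot e^{-1}.


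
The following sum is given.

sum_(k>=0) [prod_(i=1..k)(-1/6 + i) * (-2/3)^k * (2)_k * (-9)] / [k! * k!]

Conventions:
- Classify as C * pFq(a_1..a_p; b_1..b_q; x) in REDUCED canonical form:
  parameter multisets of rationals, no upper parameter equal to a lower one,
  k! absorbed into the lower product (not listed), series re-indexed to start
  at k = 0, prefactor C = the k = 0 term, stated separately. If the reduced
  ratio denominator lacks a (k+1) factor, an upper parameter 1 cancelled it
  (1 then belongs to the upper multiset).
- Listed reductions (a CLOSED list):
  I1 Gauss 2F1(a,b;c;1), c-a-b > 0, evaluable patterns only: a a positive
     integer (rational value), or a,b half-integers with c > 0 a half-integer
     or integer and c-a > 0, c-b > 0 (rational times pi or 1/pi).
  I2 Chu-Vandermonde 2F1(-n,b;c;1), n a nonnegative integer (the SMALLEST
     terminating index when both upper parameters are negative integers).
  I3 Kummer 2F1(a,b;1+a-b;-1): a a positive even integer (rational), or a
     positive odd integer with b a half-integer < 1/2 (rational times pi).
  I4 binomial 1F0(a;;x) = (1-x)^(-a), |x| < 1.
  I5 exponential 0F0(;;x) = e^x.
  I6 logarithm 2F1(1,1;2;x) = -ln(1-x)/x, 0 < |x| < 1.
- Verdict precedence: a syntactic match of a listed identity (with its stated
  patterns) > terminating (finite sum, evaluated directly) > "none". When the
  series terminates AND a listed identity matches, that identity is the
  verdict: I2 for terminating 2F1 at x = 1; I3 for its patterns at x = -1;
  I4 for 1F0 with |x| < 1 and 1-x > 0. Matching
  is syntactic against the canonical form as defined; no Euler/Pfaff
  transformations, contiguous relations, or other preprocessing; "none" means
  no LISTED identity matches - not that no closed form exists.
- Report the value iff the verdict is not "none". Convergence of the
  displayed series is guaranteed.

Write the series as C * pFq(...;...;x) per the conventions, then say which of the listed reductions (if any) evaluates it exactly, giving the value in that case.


This is -9 * 2F1(5/6, 2; 1; -2/3) in reduced canonical form. Verdict: none - this 2F1 at x = -2/3 matches no listed pattern, and upper {5/6, 2} holds no stopper.

First insight: with t_0 = -9, the running product (C = -9) telescopes to a rising factorial.
Ratio: r(k) = (-2/3) * (k+5/6) (k+2) / [(k+1) (k+1)] - rational in k, leading ratio (-2/3); with t_0 = -9, classification follows.


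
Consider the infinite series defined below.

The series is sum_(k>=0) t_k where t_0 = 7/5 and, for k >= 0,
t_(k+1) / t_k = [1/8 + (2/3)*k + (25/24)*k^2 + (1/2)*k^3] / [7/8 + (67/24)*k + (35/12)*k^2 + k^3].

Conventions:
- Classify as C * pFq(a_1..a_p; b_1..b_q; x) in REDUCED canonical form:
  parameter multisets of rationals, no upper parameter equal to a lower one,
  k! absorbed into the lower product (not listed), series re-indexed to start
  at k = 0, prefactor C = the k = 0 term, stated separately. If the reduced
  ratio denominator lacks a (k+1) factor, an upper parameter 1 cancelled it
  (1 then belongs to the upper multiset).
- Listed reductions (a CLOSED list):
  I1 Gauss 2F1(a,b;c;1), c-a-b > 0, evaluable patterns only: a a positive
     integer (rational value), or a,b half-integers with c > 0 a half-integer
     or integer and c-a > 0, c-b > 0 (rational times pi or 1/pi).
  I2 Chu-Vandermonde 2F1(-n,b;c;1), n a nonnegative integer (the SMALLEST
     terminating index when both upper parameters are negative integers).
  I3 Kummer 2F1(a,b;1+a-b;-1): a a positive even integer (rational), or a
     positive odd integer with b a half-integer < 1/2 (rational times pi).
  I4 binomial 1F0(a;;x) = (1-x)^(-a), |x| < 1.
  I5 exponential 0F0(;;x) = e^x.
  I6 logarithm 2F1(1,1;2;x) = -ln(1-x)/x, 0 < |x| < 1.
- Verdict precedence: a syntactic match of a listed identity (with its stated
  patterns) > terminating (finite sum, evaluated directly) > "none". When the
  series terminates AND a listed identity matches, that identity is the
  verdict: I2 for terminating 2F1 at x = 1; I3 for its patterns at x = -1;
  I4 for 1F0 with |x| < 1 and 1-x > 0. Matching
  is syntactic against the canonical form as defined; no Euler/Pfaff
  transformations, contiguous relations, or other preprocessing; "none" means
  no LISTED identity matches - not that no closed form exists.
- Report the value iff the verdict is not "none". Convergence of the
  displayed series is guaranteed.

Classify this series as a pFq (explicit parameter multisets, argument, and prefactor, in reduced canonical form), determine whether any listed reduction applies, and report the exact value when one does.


The series (x = 1/2) is 2F1: upper {1/3, 1}, lower {7/6}, prefactor 7/5. Verdict: no listed reduction: x = 1/2 and upper {1/3, 1} fail every I1-I6 pattern.

First insight: t_0 = 7/5 here, and the parameter 3/4 appears in both the upper and lower lists and cancels.
Ratio: r(k) = (1/2) * (k+1/3) (k+1) / [(k+7/6) (k+1)] - poly over poly, x = (1/2) from leading terms; C = 7/5 at k = 0.


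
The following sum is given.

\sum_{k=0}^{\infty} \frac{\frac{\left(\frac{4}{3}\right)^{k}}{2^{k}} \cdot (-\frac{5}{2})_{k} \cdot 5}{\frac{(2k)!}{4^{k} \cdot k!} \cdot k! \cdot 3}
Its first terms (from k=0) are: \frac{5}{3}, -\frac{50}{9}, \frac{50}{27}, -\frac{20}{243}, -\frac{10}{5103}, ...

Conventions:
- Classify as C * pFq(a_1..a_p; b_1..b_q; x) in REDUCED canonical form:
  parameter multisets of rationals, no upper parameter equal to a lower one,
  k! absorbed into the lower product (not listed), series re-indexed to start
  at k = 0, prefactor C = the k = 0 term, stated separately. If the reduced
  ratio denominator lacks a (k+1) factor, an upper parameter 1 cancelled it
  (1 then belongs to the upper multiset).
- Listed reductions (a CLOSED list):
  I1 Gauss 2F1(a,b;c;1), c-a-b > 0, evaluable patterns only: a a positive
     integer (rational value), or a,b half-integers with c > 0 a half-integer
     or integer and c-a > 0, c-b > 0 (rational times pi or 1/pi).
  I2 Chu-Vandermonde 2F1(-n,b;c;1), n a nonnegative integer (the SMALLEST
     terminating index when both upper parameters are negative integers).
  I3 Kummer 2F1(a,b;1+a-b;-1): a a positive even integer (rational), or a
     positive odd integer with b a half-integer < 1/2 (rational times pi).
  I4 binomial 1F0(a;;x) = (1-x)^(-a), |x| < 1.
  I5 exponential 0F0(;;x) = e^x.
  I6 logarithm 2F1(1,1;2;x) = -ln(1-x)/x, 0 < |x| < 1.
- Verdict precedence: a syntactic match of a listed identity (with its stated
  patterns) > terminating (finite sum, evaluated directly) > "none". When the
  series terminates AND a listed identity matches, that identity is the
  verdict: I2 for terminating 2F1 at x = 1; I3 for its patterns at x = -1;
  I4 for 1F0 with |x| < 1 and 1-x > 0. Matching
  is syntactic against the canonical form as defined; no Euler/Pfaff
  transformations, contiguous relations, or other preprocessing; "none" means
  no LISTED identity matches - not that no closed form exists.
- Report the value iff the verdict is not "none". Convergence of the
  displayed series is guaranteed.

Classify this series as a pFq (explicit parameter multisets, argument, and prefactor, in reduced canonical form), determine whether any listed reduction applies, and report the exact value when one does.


This is \frac{5}{3} * 1F1(-\frac{5}{2}; \frac{1}{2}; \frac{2}{3}) in reduced canonical form. Verdict: none - at argument \frac{2}{3} the multisets {-\frac{5}{2}} ; {\frac{1}{2}} match no listed identity.

Key observation: t_0 = \frac{5}{3} here, and the two k-th powers (C = 5/3) combine into one argument.
Term ratio: r(k) = \frac{2}{3} * (k-\frac{5}{2}) / [(k+\frac{1}{2}) (k+1)] ; factor over Q: parameters, x = \frac{2}{3}, and C = \frac{5}{3}.


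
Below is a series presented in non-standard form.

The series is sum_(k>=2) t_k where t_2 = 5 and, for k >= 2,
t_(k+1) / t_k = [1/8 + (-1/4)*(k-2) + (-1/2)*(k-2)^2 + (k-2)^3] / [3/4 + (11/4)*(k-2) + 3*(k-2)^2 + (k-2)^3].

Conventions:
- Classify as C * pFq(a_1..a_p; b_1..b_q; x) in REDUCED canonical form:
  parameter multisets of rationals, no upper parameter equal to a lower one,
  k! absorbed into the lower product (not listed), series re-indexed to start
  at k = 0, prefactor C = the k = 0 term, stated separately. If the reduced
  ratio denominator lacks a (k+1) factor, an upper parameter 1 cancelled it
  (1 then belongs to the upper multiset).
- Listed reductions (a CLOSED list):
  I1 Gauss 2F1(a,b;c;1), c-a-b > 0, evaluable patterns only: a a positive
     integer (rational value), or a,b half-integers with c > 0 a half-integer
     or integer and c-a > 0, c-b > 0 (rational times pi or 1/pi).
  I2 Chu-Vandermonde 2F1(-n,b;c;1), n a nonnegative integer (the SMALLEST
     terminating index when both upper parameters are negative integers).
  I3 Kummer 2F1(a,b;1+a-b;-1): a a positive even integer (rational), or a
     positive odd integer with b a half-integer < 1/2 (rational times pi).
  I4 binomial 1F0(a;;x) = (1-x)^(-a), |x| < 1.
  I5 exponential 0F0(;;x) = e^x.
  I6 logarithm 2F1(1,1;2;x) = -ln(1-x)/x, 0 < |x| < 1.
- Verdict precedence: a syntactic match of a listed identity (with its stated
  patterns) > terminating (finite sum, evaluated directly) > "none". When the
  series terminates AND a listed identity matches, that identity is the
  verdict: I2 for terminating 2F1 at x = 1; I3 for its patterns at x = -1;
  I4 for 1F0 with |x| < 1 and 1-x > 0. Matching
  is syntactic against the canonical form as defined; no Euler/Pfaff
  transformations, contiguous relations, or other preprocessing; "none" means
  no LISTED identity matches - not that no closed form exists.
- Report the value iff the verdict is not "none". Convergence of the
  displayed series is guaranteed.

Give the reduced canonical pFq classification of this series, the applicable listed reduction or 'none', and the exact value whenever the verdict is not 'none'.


Prefactor 5, argument 1: 2F1 with upper {-1/2, -1/2} over lower {3/2}. Verdict (x = 1): the half-integer Gauss pattern (I1) applies (x = 1; upper {-1/2, -1/2} half-integers, c = 3/2 in the evaluable pattern). Sum: (15/8) * pi.

Key step: x = 1 and the expanded ratio factors over Q; prefactor 5, roots give parameters.
Step ratio: r(k) = 1 * (k-1/2) (k-1/2) / [(k+3/2) (k+1)] - rational in k, leading ratio 1; with t_0 = 5, classification follows.


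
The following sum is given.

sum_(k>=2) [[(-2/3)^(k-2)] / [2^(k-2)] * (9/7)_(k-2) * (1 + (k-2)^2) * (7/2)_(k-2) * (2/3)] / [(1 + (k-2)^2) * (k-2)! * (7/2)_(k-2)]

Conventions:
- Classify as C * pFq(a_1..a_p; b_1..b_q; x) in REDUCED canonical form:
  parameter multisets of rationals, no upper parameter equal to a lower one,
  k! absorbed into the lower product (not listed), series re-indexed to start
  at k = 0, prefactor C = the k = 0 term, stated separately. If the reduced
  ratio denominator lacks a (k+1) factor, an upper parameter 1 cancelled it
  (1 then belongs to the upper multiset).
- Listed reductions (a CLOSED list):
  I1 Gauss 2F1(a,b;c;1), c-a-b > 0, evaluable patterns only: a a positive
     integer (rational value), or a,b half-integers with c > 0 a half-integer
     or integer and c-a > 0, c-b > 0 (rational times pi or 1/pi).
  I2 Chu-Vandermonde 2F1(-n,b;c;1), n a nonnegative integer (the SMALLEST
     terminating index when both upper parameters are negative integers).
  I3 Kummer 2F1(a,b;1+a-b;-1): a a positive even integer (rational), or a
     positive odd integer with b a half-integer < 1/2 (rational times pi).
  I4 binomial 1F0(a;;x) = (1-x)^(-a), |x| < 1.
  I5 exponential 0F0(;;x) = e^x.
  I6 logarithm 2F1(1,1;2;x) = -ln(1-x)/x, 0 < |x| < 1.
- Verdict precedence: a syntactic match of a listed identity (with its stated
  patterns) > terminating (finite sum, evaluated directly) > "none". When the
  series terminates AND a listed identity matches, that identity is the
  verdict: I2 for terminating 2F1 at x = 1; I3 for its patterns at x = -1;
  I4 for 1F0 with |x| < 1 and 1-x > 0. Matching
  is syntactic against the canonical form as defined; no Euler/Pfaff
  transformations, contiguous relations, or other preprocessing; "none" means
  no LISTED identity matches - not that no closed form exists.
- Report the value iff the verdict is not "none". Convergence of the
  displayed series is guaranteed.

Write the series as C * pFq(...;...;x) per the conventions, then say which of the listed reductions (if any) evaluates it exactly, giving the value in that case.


With C = 2/3: the canonical form is 1F0(9/7; -; -1/3). Verdict (x = -1/3): binomial (I4) applies (the 1F0 binomial series: exponent -9/7, x = -1/3). Value: (2/3) * (4/3)^(-9/7).

Key step: with t_0 = 2/3, the factor k^2 + 1 cancels (top and bottom), leaving C = 2/3, x = -1/3.
Adjacent-term ratio: r(k) = (-1/3) * (k+9/7) / [(k+1)] - poly over poly, x = (-1/3) from leading terms; C = 2/3 at k = 0.
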